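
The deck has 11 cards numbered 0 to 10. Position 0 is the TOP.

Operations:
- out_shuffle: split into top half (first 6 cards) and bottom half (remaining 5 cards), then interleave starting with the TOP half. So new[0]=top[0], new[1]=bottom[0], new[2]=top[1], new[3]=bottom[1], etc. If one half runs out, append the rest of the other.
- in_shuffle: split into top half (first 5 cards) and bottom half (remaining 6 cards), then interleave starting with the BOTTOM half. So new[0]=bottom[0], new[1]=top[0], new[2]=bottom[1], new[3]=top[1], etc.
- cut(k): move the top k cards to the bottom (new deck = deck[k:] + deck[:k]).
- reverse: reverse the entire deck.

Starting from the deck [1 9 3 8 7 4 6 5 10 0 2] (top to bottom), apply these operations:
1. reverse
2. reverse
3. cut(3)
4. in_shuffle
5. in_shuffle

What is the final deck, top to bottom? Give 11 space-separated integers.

Answer: 4 10 1 8 6 0 9 7 5 2 3

Derivation:
After op 1 (reverse): [2 0 10 5 6 4 7 8 3 9 1]
After op 2 (reverse): [1 9 3 8 7 4 6 5 10 0 2]
After op 3 (cut(3)): [8 7 4 6 5 10 0 2 1 9 3]
After op 4 (in_shuffle): [10 8 0 7 2 4 1 6 9 5 3]
After op 5 (in_shuffle): [4 10 1 8 6 0 9 7 5 2 3]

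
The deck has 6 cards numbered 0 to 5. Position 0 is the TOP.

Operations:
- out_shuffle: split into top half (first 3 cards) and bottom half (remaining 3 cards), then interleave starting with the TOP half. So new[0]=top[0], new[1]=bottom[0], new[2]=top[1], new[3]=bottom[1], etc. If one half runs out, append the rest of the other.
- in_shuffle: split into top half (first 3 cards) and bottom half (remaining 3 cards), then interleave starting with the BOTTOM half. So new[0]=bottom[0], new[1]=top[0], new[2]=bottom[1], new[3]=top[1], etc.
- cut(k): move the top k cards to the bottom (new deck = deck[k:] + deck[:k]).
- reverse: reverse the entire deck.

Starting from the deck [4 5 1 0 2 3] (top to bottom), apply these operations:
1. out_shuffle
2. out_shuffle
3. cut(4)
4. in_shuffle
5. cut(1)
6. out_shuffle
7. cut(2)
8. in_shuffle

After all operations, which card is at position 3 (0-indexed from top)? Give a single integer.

After op 1 (out_shuffle): [4 0 5 2 1 3]
After op 2 (out_shuffle): [4 2 0 1 5 3]
After op 3 (cut(4)): [5 3 4 2 0 1]
After op 4 (in_shuffle): [2 5 0 3 1 4]
After op 5 (cut(1)): [5 0 3 1 4 2]
After op 6 (out_shuffle): [5 1 0 4 3 2]
After op 7 (cut(2)): [0 4 3 2 5 1]
After op 8 (in_shuffle): [2 0 5 4 1 3]
Position 3: card 4.

Answer: 4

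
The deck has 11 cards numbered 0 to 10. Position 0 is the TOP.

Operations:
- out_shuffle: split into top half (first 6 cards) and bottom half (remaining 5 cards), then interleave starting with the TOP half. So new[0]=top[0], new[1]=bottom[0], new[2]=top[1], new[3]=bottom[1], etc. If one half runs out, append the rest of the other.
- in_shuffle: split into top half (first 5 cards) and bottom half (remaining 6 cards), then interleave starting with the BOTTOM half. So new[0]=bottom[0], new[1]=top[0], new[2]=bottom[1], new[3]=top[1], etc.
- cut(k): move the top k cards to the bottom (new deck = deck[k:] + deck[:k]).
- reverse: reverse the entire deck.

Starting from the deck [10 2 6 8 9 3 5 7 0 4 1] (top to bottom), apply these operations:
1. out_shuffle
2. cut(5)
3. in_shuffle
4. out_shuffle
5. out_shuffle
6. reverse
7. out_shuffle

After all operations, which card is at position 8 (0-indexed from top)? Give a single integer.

After op 1 (out_shuffle): [10 5 2 7 6 0 8 4 9 1 3]
After op 2 (cut(5)): [0 8 4 9 1 3 10 5 2 7 6]
After op 3 (in_shuffle): [3 0 10 8 5 4 2 9 7 1 6]
After op 4 (out_shuffle): [3 2 0 9 10 7 8 1 5 6 4]
After op 5 (out_shuffle): [3 8 2 1 0 5 9 6 10 4 7]
After op 6 (reverse): [7 4 10 6 9 5 0 1 2 8 3]
After op 7 (out_shuffle): [7 0 4 1 10 2 6 8 9 3 5]
Position 8: card 9.

Answer: 9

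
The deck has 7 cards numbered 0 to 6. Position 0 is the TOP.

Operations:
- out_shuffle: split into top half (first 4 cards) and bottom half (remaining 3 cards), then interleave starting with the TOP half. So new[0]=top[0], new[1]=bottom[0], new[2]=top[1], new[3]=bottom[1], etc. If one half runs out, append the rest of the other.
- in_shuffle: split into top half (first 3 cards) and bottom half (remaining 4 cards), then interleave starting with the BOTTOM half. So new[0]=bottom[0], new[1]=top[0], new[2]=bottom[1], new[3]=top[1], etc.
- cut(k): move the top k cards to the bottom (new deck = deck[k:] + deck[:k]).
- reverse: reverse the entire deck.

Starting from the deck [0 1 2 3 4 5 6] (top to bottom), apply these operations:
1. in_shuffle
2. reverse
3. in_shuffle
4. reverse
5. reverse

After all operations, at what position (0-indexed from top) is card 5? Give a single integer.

Answer: 5

Derivation:
After op 1 (in_shuffle): [3 0 4 1 5 2 6]
After op 2 (reverse): [6 2 5 1 4 0 3]
After op 3 (in_shuffle): [1 6 4 2 0 5 3]
After op 4 (reverse): [3 5 0 2 4 6 1]
After op 5 (reverse): [1 6 4 2 0 5 3]
Card 5 is at position 5.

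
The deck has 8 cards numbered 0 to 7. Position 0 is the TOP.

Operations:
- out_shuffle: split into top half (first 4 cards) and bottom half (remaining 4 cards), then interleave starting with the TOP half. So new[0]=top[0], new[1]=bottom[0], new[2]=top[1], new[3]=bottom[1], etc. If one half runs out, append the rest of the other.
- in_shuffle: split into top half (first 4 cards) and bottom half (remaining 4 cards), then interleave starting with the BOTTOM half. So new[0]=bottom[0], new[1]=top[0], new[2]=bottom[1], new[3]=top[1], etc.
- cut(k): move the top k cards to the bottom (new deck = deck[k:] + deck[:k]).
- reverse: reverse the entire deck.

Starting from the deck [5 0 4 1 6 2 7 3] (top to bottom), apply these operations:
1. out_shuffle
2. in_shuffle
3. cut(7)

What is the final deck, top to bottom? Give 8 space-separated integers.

After op 1 (out_shuffle): [5 6 0 2 4 7 1 3]
After op 2 (in_shuffle): [4 5 7 6 1 0 3 2]
After op 3 (cut(7)): [2 4 5 7 6 1 0 3]

Answer: 2 4 5 7 6 1 0 3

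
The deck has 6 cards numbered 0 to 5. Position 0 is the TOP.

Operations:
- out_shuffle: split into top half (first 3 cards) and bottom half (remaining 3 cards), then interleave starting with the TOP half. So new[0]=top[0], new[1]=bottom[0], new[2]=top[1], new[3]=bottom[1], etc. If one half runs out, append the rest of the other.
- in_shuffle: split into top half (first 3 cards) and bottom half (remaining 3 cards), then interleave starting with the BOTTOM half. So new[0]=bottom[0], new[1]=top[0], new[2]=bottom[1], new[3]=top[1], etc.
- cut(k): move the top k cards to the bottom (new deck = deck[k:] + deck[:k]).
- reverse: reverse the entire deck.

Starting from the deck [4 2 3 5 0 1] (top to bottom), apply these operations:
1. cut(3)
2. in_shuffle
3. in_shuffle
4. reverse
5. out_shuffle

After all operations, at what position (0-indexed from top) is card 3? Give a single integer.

Answer: 1

Derivation:
After op 1 (cut(3)): [5 0 1 4 2 3]
After op 2 (in_shuffle): [4 5 2 0 3 1]
After op 3 (in_shuffle): [0 4 3 5 1 2]
After op 4 (reverse): [2 1 5 3 4 0]
After op 5 (out_shuffle): [2 3 1 4 5 0]
Card 3 is at position 1.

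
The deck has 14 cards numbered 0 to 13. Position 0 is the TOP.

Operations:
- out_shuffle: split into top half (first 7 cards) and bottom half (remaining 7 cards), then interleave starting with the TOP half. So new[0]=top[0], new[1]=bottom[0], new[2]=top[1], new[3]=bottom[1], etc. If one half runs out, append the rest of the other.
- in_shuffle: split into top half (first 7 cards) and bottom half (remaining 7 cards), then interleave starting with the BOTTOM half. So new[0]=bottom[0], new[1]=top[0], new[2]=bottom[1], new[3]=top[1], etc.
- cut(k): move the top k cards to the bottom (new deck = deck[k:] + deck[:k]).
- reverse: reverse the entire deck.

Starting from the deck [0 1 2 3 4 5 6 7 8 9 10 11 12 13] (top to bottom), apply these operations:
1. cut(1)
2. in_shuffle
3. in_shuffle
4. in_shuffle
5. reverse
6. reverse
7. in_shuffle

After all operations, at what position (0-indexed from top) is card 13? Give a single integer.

After op 1 (cut(1)): [1 2 3 4 5 6 7 8 9 10 11 12 13 0]
After op 2 (in_shuffle): [8 1 9 2 10 3 11 4 12 5 13 6 0 7]
After op 3 (in_shuffle): [4 8 12 1 5 9 13 2 6 10 0 3 7 11]
After op 4 (in_shuffle): [2 4 6 8 10 12 0 1 3 5 7 9 11 13]
After op 5 (reverse): [13 11 9 7 5 3 1 0 12 10 8 6 4 2]
After op 6 (reverse): [2 4 6 8 10 12 0 1 3 5 7 9 11 13]
After op 7 (in_shuffle): [1 2 3 4 5 6 7 8 9 10 11 12 13 0]
Card 13 is at position 12.

Answer: 12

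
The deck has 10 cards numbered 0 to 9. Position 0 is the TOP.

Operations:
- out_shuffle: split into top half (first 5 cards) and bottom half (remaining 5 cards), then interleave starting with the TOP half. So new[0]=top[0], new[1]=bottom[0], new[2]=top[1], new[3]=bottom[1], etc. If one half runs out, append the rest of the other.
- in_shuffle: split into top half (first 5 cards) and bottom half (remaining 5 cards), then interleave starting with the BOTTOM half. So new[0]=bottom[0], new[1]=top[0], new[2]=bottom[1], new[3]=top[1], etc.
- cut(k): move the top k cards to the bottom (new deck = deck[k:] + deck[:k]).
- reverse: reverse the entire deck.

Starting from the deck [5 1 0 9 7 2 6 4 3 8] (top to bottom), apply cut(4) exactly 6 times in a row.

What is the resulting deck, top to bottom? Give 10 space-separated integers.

After op 1 (cut(4)): [7 2 6 4 3 8 5 1 0 9]
After op 2 (cut(4)): [3 8 5 1 0 9 7 2 6 4]
After op 3 (cut(4)): [0 9 7 2 6 4 3 8 5 1]
After op 4 (cut(4)): [6 4 3 8 5 1 0 9 7 2]
After op 5 (cut(4)): [5 1 0 9 7 2 6 4 3 8]
After op 6 (cut(4)): [7 2 6 4 3 8 5 1 0 9]

Answer: 7 2 6 4 3 8 5 1 0 9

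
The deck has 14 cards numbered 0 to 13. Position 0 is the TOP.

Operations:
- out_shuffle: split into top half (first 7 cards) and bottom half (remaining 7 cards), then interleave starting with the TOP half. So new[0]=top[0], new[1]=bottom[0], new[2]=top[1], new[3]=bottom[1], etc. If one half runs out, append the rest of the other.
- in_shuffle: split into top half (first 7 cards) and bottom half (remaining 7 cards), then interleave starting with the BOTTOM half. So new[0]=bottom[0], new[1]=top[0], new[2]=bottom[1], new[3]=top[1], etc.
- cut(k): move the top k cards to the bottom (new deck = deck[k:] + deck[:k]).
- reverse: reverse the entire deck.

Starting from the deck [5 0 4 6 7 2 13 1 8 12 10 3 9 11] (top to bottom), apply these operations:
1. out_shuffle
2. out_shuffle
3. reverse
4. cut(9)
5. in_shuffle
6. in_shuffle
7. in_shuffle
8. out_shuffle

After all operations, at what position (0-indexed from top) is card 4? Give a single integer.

Answer: 11

Derivation:
After op 1 (out_shuffle): [5 1 0 8 4 12 6 10 7 3 2 9 13 11]
After op 2 (out_shuffle): [5 10 1 7 0 3 8 2 4 9 12 13 6 11]
After op 3 (reverse): [11 6 13 12 9 4 2 8 3 0 7 1 10 5]
After op 4 (cut(9)): [0 7 1 10 5 11 6 13 12 9 4 2 8 3]
After op 5 (in_shuffle): [13 0 12 7 9 1 4 10 2 5 8 11 3 6]
After op 6 (in_shuffle): [10 13 2 0 5 12 8 7 11 9 3 1 6 4]
After op 7 (in_shuffle): [7 10 11 13 9 2 3 0 1 5 6 12 4 8]
After op 8 (out_shuffle): [7 0 10 1 11 5 13 6 9 12 2 4 3 8]
Card 4 is at position 11.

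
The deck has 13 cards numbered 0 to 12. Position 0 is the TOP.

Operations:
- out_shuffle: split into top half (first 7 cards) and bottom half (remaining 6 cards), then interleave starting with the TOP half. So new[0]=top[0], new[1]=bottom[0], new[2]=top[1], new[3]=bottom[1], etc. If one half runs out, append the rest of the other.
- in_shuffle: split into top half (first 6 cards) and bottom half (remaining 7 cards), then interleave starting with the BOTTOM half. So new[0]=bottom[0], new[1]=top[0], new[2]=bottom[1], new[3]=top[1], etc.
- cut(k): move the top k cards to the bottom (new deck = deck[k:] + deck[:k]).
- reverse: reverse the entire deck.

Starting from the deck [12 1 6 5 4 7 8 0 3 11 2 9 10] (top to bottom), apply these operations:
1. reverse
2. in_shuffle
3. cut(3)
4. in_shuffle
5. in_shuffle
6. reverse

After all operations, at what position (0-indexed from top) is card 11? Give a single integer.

After op 1 (reverse): [10 9 2 11 3 0 8 7 4 5 6 1 12]
After op 2 (in_shuffle): [8 10 7 9 4 2 5 11 6 3 1 0 12]
After op 3 (cut(3)): [9 4 2 5 11 6 3 1 0 12 8 10 7]
After op 4 (in_shuffle): [3 9 1 4 0 2 12 5 8 11 10 6 7]
After op 5 (in_shuffle): [12 3 5 9 8 1 11 4 10 0 6 2 7]
After op 6 (reverse): [7 2 6 0 10 4 11 1 8 9 5 3 12]
Card 11 is at position 6.

Answer: 6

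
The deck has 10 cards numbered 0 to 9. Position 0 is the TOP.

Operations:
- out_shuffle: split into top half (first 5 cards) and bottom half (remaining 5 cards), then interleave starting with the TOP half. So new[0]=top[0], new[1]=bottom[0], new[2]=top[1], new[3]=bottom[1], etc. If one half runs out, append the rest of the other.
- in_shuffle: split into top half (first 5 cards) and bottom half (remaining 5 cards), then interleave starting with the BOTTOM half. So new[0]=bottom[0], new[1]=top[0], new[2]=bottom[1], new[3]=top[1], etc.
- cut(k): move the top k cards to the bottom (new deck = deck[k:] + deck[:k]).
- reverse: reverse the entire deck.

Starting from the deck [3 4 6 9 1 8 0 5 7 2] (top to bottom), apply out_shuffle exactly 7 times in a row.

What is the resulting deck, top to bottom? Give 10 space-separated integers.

Answer: 3 8 4 0 6 5 9 7 1 2

Derivation:
After op 1 (out_shuffle): [3 8 4 0 6 5 9 7 1 2]
After op 2 (out_shuffle): [3 5 8 9 4 7 0 1 6 2]
After op 3 (out_shuffle): [3 7 5 0 8 1 9 6 4 2]
After op 4 (out_shuffle): [3 1 7 9 5 6 0 4 8 2]
After op 5 (out_shuffle): [3 6 1 0 7 4 9 8 5 2]
After op 6 (out_shuffle): [3 4 6 9 1 8 0 5 7 2]
After op 7 (out_shuffle): [3 8 4 0 6 5 9 7 1 2]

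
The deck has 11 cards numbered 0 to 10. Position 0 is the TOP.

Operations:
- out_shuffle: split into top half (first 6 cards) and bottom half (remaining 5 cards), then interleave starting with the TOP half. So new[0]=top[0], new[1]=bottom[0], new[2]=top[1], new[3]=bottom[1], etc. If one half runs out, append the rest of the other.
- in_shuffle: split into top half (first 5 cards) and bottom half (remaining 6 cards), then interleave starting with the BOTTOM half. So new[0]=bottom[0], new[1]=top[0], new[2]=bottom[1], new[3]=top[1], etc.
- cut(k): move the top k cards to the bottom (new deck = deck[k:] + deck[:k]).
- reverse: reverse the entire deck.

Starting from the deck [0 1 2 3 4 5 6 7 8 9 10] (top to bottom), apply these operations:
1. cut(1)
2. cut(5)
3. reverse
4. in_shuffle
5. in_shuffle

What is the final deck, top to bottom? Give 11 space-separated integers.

Answer: 3 0 8 5 2 10 7 4 1 9 6

Derivation:
After op 1 (cut(1)): [1 2 3 4 5 6 7 8 9 10 0]
After op 2 (cut(5)): [6 7 8 9 10 0 1 2 3 4 5]
After op 3 (reverse): [5 4 3 2 1 0 10 9 8 7 6]
After op 4 (in_shuffle): [0 5 10 4 9 3 8 2 7 1 6]
After op 5 (in_shuffle): [3 0 8 5 2 10 7 4 1 9 6]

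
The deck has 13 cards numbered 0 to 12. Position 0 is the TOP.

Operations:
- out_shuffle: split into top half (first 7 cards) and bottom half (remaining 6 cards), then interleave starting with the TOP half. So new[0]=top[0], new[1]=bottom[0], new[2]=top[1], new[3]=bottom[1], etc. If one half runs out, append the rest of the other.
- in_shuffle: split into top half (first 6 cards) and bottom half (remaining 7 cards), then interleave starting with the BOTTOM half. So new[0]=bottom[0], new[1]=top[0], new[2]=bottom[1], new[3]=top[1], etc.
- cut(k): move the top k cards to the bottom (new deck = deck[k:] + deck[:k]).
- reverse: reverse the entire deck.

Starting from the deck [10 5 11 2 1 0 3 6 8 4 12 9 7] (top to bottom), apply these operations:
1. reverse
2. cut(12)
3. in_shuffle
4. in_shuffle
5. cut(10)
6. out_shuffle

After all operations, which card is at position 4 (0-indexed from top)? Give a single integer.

After op 1 (reverse): [7 9 12 4 8 6 3 0 1 2 11 5 10]
After op 2 (cut(12)): [10 7 9 12 4 8 6 3 0 1 2 11 5]
After op 3 (in_shuffle): [6 10 3 7 0 9 1 12 2 4 11 8 5]
After op 4 (in_shuffle): [1 6 12 10 2 3 4 7 11 0 8 9 5]
After op 5 (cut(10)): [8 9 5 1 6 12 10 2 3 4 7 11 0]
After op 6 (out_shuffle): [8 2 9 3 5 4 1 7 6 11 12 0 10]
Position 4: card 5.

Answer: 5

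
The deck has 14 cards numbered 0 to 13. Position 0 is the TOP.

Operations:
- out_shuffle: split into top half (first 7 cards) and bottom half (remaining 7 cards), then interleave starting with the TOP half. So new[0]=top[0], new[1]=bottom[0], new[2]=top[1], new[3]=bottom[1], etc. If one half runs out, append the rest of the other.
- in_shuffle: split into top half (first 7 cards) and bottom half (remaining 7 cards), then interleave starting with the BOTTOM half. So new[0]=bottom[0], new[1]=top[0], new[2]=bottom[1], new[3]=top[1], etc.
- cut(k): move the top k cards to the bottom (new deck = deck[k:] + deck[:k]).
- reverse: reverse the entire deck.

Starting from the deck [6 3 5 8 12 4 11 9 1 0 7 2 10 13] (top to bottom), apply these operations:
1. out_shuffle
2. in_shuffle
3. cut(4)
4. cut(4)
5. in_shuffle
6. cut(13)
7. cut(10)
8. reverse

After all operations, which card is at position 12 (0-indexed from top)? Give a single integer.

Answer: 4

Derivation:
After op 1 (out_shuffle): [6 9 3 1 5 0 8 7 12 2 4 10 11 13]
After op 2 (in_shuffle): [7 6 12 9 2 3 4 1 10 5 11 0 13 8]
After op 3 (cut(4)): [2 3 4 1 10 5 11 0 13 8 7 6 12 9]
After op 4 (cut(4)): [10 5 11 0 13 8 7 6 12 9 2 3 4 1]
After op 5 (in_shuffle): [6 10 12 5 9 11 2 0 3 13 4 8 1 7]
After op 6 (cut(13)): [7 6 10 12 5 9 11 2 0 3 13 4 8 1]
After op 7 (cut(10)): [13 4 8 1 7 6 10 12 5 9 11 2 0 3]
After op 8 (reverse): [3 0 2 11 9 5 12 10 6 7 1 8 4 13]
Position 12: card 4.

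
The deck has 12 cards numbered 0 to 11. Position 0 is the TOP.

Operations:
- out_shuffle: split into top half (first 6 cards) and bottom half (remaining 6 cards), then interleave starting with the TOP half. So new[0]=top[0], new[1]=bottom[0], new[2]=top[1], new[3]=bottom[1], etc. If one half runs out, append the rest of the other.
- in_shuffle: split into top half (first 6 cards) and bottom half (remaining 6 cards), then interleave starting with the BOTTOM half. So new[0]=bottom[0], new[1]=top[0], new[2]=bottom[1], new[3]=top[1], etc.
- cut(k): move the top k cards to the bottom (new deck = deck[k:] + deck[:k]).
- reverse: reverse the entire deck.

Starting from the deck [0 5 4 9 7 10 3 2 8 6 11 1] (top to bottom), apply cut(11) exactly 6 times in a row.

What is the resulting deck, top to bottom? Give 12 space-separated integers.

Answer: 3 2 8 6 11 1 0 5 4 9 7 10

Derivation:
After op 1 (cut(11)): [1 0 5 4 9 7 10 3 2 8 6 11]
After op 2 (cut(11)): [11 1 0 5 4 9 7 10 3 2 8 6]
After op 3 (cut(11)): [6 11 1 0 5 4 9 7 10 3 2 8]
After op 4 (cut(11)): [8 6 11 1 0 5 4 9 7 10 3 2]
After op 5 (cut(11)): [2 8 6 11 1 0 5 4 9 7 10 3]
After op 6 (cut(11)): [3 2 8 6 11 1 0 5 4 9 7 10]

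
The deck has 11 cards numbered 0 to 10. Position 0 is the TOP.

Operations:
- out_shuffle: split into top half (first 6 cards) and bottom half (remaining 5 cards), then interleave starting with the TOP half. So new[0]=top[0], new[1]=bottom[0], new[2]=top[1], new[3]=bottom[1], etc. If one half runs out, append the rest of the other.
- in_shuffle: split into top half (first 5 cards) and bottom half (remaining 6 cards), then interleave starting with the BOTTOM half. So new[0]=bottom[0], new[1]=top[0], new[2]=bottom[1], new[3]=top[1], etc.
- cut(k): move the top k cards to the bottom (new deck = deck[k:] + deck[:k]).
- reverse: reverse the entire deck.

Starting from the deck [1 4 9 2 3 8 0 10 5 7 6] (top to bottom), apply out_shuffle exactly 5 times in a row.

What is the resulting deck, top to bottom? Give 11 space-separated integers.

Answer: 1 6 7 5 10 0 8 3 2 9 4

Derivation:
After op 1 (out_shuffle): [1 0 4 10 9 5 2 7 3 6 8]
After op 2 (out_shuffle): [1 2 0 7 4 3 10 6 9 8 5]
After op 3 (out_shuffle): [1 10 2 6 0 9 7 8 4 5 3]
After op 4 (out_shuffle): [1 7 10 8 2 4 6 5 0 3 9]
After op 5 (out_shuffle): [1 6 7 5 10 0 8 3 2 9 4]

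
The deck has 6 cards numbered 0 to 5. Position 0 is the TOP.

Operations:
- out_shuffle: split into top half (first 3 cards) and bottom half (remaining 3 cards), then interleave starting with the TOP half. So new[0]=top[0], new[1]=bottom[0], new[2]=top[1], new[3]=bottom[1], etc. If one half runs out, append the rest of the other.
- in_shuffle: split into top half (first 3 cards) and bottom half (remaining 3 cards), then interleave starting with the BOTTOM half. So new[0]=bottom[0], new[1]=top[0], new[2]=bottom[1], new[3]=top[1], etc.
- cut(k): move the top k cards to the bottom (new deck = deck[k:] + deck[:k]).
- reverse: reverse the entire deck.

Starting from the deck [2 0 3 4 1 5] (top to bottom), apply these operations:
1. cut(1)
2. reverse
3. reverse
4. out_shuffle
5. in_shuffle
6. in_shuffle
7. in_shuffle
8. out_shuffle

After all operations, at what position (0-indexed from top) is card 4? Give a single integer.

After op 1 (cut(1)): [0 3 4 1 5 2]
After op 2 (reverse): [2 5 1 4 3 0]
After op 3 (reverse): [0 3 4 1 5 2]
After op 4 (out_shuffle): [0 1 3 5 4 2]
After op 5 (in_shuffle): [5 0 4 1 2 3]
After op 6 (in_shuffle): [1 5 2 0 3 4]
After op 7 (in_shuffle): [0 1 3 5 4 2]
After op 8 (out_shuffle): [0 5 1 4 3 2]
Card 4 is at position 3.

Answer: 3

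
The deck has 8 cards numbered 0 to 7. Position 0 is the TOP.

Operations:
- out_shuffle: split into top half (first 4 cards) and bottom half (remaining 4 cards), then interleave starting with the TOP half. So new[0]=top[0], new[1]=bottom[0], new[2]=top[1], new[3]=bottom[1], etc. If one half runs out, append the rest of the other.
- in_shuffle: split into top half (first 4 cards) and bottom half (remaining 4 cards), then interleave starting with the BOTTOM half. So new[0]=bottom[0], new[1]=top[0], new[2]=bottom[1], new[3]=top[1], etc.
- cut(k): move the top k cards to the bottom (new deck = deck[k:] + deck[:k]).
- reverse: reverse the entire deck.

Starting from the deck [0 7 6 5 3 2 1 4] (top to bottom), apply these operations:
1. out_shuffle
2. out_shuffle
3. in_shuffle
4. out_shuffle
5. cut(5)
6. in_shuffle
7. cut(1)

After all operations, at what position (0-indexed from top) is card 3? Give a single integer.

After op 1 (out_shuffle): [0 3 7 2 6 1 5 4]
After op 2 (out_shuffle): [0 6 3 1 7 5 2 4]
After op 3 (in_shuffle): [7 0 5 6 2 3 4 1]
After op 4 (out_shuffle): [7 2 0 3 5 4 6 1]
After op 5 (cut(5)): [4 6 1 7 2 0 3 5]
After op 6 (in_shuffle): [2 4 0 6 3 1 5 7]
After op 7 (cut(1)): [4 0 6 3 1 5 7 2]
Card 3 is at position 3.

Answer: 3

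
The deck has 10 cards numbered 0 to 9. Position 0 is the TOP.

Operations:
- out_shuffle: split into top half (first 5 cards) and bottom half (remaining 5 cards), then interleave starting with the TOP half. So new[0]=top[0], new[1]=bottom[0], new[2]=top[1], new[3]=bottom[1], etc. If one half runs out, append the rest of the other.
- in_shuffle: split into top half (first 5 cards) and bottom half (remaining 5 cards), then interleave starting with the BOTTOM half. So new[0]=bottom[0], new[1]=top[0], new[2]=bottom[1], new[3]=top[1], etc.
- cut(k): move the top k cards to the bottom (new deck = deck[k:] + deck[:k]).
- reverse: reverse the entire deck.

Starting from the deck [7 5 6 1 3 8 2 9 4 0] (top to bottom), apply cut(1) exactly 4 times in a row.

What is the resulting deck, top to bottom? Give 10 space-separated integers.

Answer: 3 8 2 9 4 0 7 5 6 1

Derivation:
After op 1 (cut(1)): [5 6 1 3 8 2 9 4 0 7]
After op 2 (cut(1)): [6 1 3 8 2 9 4 0 7 5]
After op 3 (cut(1)): [1 3 8 2 9 4 0 7 5 6]
After op 4 (cut(1)): [3 8 2 9 4 0 7 5 6 1]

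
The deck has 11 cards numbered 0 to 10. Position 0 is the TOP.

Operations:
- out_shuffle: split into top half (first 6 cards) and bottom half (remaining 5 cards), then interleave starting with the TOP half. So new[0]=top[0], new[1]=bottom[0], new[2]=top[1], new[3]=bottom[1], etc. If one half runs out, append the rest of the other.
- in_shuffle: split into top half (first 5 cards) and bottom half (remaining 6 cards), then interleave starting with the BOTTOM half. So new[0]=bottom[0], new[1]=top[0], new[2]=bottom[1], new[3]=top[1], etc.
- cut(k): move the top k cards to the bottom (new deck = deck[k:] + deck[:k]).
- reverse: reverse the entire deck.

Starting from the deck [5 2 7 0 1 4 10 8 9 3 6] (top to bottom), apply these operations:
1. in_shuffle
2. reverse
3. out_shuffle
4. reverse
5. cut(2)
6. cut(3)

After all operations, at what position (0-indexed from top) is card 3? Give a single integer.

Answer: 1

Derivation:
After op 1 (in_shuffle): [4 5 10 2 8 7 9 0 3 1 6]
After op 2 (reverse): [6 1 3 0 9 7 8 2 10 5 4]
After op 3 (out_shuffle): [6 8 1 2 3 10 0 5 9 4 7]
After op 4 (reverse): [7 4 9 5 0 10 3 2 1 8 6]
After op 5 (cut(2)): [9 5 0 10 3 2 1 8 6 7 4]
After op 6 (cut(3)): [10 3 2 1 8 6 7 4 9 5 0]
Card 3 is at position 1.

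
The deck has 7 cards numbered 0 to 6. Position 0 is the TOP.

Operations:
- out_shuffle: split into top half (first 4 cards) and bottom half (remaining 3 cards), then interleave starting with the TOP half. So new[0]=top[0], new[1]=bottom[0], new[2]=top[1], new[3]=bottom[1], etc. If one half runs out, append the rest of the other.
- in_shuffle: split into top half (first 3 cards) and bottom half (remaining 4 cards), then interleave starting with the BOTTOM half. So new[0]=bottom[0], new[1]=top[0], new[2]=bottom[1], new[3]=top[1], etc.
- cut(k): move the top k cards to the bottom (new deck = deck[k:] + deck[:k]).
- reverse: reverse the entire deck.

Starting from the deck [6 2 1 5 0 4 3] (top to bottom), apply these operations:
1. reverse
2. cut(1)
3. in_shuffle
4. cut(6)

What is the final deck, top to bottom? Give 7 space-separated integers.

Answer: 3 1 4 2 0 6 5

Derivation:
After op 1 (reverse): [3 4 0 5 1 2 6]
After op 2 (cut(1)): [4 0 5 1 2 6 3]
After op 3 (in_shuffle): [1 4 2 0 6 5 3]
After op 4 (cut(6)): [3 1 4 2 0 6 5]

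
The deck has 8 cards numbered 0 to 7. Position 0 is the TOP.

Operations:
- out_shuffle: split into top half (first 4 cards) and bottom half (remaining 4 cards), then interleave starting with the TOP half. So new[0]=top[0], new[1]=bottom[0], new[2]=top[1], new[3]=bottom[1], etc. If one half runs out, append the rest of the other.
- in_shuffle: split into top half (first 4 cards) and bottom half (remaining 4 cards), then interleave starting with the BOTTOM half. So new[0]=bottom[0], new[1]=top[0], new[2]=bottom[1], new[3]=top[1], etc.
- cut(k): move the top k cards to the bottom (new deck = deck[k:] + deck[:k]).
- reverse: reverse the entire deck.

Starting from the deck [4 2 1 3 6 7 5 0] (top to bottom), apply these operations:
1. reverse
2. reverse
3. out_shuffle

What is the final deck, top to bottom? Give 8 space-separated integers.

After op 1 (reverse): [0 5 7 6 3 1 2 4]
After op 2 (reverse): [4 2 1 3 6 7 5 0]
After op 3 (out_shuffle): [4 6 2 7 1 5 3 0]

Answer: 4 6 2 7 1 5 3 0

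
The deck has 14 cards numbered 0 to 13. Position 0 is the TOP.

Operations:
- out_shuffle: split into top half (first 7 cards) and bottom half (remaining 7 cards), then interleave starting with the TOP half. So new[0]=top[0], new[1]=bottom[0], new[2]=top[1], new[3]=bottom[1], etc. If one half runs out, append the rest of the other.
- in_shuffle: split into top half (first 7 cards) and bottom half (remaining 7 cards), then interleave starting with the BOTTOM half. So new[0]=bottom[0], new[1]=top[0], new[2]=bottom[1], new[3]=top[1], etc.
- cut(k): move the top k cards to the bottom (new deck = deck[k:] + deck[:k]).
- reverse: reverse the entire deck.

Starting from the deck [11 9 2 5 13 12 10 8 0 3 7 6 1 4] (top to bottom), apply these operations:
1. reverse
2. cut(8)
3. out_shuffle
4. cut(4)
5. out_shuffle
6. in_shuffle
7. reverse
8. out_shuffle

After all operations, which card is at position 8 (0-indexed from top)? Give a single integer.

After op 1 (reverse): [4 1 6 7 3 0 8 10 12 13 5 2 9 11]
After op 2 (cut(8)): [12 13 5 2 9 11 4 1 6 7 3 0 8 10]
After op 3 (out_shuffle): [12 1 13 6 5 7 2 3 9 0 11 8 4 10]
After op 4 (cut(4)): [5 7 2 3 9 0 11 8 4 10 12 1 13 6]
After op 5 (out_shuffle): [5 8 7 4 2 10 3 12 9 1 0 13 11 6]
After op 6 (in_shuffle): [12 5 9 8 1 7 0 4 13 2 11 10 6 3]
After op 7 (reverse): [3 6 10 11 2 13 4 0 7 1 8 9 5 12]
After op 8 (out_shuffle): [3 0 6 7 10 1 11 8 2 9 13 5 4 12]
Position 8: card 2.

Answer: 2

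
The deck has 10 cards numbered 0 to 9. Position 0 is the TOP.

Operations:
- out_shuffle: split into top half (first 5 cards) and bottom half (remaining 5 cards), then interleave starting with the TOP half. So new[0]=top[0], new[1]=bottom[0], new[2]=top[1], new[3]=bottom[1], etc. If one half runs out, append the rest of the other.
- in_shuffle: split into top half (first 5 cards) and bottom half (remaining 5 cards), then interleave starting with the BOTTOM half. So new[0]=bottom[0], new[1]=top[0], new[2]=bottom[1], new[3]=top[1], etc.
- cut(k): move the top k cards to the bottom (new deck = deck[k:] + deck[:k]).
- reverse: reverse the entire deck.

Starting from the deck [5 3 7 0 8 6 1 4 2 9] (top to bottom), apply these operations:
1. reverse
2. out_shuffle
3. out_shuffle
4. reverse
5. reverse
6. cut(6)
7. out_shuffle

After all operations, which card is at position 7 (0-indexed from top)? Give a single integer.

Answer: 2

Derivation:
After op 1 (reverse): [9 2 4 1 6 8 0 7 3 5]
After op 2 (out_shuffle): [9 8 2 0 4 7 1 3 6 5]
After op 3 (out_shuffle): [9 7 8 1 2 3 0 6 4 5]
After op 4 (reverse): [5 4 6 0 3 2 1 8 7 9]
After op 5 (reverse): [9 7 8 1 2 3 0 6 4 5]
After op 6 (cut(6)): [0 6 4 5 9 7 8 1 2 3]
After op 7 (out_shuffle): [0 7 6 8 4 1 5 2 9 3]
Position 7: card 2.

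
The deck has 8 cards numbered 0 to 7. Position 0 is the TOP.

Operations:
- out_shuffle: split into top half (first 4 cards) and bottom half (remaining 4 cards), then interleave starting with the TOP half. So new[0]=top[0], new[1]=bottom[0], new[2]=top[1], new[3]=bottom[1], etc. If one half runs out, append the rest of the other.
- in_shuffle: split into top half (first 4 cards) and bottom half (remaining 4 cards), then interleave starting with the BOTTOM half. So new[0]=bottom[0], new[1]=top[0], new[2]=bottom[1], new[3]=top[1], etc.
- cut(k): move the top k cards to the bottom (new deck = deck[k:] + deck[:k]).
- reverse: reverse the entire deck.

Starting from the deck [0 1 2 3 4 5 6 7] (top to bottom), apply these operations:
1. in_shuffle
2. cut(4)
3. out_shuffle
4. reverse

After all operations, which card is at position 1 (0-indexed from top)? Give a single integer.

After op 1 (in_shuffle): [4 0 5 1 6 2 7 3]
After op 2 (cut(4)): [6 2 7 3 4 0 5 1]
After op 3 (out_shuffle): [6 4 2 0 7 5 3 1]
After op 4 (reverse): [1 3 5 7 0 2 4 6]
Position 1: card 3.

Answer: 3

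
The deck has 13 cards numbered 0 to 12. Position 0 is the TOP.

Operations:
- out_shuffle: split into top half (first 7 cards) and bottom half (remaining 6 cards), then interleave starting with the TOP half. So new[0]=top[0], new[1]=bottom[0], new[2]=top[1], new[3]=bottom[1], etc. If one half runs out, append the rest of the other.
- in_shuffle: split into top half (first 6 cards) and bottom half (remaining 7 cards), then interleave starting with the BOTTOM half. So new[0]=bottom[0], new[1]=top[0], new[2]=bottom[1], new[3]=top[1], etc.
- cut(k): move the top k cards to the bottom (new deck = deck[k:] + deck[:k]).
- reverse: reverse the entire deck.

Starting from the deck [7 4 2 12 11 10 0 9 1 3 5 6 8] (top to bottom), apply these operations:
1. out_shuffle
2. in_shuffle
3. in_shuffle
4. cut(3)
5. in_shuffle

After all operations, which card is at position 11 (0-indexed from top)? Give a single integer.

After op 1 (out_shuffle): [7 9 4 1 2 3 12 5 11 6 10 8 0]
After op 2 (in_shuffle): [12 7 5 9 11 4 6 1 10 2 8 3 0]
After op 3 (in_shuffle): [6 12 1 7 10 5 2 9 8 11 3 4 0]
After op 4 (cut(3)): [7 10 5 2 9 8 11 3 4 0 6 12 1]
After op 5 (in_shuffle): [11 7 3 10 4 5 0 2 6 9 12 8 1]
Position 11: card 8.

Answer: 8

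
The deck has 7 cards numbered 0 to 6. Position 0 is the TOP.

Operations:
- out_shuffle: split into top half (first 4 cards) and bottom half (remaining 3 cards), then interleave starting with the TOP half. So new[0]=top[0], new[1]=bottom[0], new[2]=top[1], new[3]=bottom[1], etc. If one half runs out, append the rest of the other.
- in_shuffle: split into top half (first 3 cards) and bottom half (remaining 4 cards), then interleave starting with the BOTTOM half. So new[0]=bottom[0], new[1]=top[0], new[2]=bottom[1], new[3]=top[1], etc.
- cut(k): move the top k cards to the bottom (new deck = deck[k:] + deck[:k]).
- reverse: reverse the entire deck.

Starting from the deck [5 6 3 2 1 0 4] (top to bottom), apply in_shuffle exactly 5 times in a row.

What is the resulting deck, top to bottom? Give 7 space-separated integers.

After op 1 (in_shuffle): [2 5 1 6 0 3 4]
After op 2 (in_shuffle): [6 2 0 5 3 1 4]
After op 3 (in_shuffle): [5 6 3 2 1 0 4]
After op 4 (in_shuffle): [2 5 1 6 0 3 4]
After op 5 (in_shuffle): [6 2 0 5 3 1 4]

Answer: 6 2 0 5 3 1 4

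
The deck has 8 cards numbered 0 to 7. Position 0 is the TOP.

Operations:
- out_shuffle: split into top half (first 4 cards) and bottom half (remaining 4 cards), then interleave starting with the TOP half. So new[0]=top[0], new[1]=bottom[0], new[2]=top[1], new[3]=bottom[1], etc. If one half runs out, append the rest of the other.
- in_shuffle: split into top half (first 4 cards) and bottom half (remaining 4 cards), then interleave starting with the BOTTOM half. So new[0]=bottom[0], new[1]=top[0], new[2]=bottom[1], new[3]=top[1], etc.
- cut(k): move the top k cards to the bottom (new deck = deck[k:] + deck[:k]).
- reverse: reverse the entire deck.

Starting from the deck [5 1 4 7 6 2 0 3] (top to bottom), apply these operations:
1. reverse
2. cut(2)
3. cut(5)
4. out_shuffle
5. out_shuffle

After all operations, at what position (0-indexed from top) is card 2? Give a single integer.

After op 1 (reverse): [3 0 2 6 7 4 1 5]
After op 2 (cut(2)): [2 6 7 4 1 5 3 0]
After op 3 (cut(5)): [5 3 0 2 6 7 4 1]
After op 4 (out_shuffle): [5 6 3 7 0 4 2 1]
After op 5 (out_shuffle): [5 0 6 4 3 2 7 1]
Card 2 is at position 5.

Answer: 5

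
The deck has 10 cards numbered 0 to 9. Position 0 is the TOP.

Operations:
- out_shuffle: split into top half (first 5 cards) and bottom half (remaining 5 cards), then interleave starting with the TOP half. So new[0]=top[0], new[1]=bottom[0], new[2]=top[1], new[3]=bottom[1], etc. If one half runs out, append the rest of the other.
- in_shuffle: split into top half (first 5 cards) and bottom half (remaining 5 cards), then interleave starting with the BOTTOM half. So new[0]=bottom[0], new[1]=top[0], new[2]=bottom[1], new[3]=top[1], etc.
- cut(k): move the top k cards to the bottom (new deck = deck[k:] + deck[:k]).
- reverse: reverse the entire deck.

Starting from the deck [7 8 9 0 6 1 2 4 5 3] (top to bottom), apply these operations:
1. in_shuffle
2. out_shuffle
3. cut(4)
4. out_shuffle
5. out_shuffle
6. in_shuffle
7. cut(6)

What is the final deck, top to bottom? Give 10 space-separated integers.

Answer: 8 3 5 0 7 2 1 9 4 6

Derivation:
After op 1 (in_shuffle): [1 7 2 8 4 9 5 0 3 6]
After op 2 (out_shuffle): [1 9 7 5 2 0 8 3 4 6]
After op 3 (cut(4)): [2 0 8 3 4 6 1 9 7 5]
After op 4 (out_shuffle): [2 6 0 1 8 9 3 7 4 5]
After op 5 (out_shuffle): [2 9 6 3 0 7 1 4 8 5]
After op 6 (in_shuffle): [7 2 1 9 4 6 8 3 5 0]
After op 7 (cut(6)): [8 3 5 0 7 2 1 9 4 6]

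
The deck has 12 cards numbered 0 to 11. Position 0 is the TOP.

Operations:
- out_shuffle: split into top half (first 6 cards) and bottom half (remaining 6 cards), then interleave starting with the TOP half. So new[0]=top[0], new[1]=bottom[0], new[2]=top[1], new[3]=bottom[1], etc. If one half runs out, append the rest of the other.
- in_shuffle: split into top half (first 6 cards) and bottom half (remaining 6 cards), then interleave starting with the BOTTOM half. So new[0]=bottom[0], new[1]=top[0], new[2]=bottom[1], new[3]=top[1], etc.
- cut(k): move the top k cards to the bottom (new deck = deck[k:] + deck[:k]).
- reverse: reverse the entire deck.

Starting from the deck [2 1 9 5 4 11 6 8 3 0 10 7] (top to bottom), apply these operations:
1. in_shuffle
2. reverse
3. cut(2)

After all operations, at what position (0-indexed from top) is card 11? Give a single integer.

After op 1 (in_shuffle): [6 2 8 1 3 9 0 5 10 4 7 11]
After op 2 (reverse): [11 7 4 10 5 0 9 3 1 8 2 6]
After op 3 (cut(2)): [4 10 5 0 9 3 1 8 2 6 11 7]
Card 11 is at position 10.

Answer: 10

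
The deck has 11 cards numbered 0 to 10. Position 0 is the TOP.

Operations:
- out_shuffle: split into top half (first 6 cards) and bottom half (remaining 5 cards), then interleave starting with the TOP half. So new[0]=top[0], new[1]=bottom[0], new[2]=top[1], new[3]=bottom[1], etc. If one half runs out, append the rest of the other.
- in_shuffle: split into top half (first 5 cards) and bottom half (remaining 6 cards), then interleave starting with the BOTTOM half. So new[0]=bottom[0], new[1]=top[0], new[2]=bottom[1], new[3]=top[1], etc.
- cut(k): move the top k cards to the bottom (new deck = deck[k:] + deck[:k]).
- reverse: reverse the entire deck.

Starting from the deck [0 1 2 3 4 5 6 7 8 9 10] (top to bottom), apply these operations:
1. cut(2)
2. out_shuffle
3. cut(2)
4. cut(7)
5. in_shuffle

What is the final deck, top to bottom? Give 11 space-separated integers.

Answer: 9 1 4 7 10 2 5 8 0 3 6

Derivation:
After op 1 (cut(2)): [2 3 4 5 6 7 8 9 10 0 1]
After op 2 (out_shuffle): [2 8 3 9 4 10 5 0 6 1 7]
After op 3 (cut(2)): [3 9 4 10 5 0 6 1 7 2 8]
After op 4 (cut(7)): [1 7 2 8 3 9 4 10 5 0 6]
After op 5 (in_shuffle): [9 1 4 7 10 2 5 8 0 3 6]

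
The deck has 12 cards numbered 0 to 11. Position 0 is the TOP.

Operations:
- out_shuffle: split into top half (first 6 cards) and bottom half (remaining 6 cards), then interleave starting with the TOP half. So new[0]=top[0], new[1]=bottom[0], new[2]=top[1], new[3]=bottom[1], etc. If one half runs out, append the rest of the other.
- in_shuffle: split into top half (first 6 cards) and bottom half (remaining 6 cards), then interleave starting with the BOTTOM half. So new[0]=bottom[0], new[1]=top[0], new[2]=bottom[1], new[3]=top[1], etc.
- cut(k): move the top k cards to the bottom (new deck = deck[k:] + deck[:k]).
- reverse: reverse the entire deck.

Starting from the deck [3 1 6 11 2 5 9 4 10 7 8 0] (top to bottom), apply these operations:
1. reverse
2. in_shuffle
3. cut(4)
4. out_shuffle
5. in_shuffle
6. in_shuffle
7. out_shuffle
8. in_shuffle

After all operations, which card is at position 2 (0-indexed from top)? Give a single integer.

Answer: 1

Derivation:
After op 1 (reverse): [0 8 7 10 4 9 5 2 11 6 1 3]
After op 2 (in_shuffle): [5 0 2 8 11 7 6 10 1 4 3 9]
After op 3 (cut(4)): [11 7 6 10 1 4 3 9 5 0 2 8]
After op 4 (out_shuffle): [11 3 7 9 6 5 10 0 1 2 4 8]
After op 5 (in_shuffle): [10 11 0 3 1 7 2 9 4 6 8 5]
After op 6 (in_shuffle): [2 10 9 11 4 0 6 3 8 1 5 7]
After op 7 (out_shuffle): [2 6 10 3 9 8 11 1 4 5 0 7]
After op 8 (in_shuffle): [11 2 1 6 4 10 5 3 0 9 7 8]
Position 2: card 1.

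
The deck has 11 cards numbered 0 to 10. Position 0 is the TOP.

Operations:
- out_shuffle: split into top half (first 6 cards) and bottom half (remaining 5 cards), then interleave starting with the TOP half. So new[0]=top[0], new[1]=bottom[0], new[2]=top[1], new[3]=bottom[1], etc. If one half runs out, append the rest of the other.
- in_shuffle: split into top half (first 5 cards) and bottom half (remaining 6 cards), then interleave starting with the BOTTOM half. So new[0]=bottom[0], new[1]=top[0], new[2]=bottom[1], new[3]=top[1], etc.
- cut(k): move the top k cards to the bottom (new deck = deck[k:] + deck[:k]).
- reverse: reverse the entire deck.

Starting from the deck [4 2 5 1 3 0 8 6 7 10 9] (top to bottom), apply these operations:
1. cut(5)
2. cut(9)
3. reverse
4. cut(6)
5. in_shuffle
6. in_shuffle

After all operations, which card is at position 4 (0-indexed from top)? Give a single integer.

Answer: 3

Derivation:
After op 1 (cut(5)): [0 8 6 7 10 9 4 2 5 1 3]
After op 2 (cut(9)): [1 3 0 8 6 7 10 9 4 2 5]
After op 3 (reverse): [5 2 4 9 10 7 6 8 0 3 1]
After op 4 (cut(6)): [6 8 0 3 1 5 2 4 9 10 7]
After op 5 (in_shuffle): [5 6 2 8 4 0 9 3 10 1 7]
After op 6 (in_shuffle): [0 5 9 6 3 2 10 8 1 4 7]
Position 4: card 3.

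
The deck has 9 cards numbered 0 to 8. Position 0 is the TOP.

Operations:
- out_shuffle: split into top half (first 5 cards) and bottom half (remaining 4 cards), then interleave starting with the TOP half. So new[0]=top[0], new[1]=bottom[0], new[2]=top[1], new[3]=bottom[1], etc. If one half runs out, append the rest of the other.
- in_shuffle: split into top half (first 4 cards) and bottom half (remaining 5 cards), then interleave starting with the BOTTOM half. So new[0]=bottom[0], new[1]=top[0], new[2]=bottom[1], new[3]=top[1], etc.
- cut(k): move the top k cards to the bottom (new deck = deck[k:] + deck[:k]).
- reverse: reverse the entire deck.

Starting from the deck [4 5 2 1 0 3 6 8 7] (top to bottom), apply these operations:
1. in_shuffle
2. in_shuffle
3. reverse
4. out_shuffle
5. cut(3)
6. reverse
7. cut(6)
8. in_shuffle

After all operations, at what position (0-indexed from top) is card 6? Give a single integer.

Answer: 6

Derivation:
After op 1 (in_shuffle): [0 4 3 5 6 2 8 1 7]
After op 2 (in_shuffle): [6 0 2 4 8 3 1 5 7]
After op 3 (reverse): [7 5 1 3 8 4 2 0 6]
After op 4 (out_shuffle): [7 4 5 2 1 0 3 6 8]
After op 5 (cut(3)): [2 1 0 3 6 8 7 4 5]
After op 6 (reverse): [5 4 7 8 6 3 0 1 2]
After op 7 (cut(6)): [0 1 2 5 4 7 8 6 3]
After op 8 (in_shuffle): [4 0 7 1 8 2 6 5 3]
Card 6 is at position 6.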